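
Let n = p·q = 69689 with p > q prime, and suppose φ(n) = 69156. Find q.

φ(n) = (p−1)(q−1) = n − (p+q) + 1, so p + q = 69689 − 69156 + 1 = 534.
p and q are the roots of t² − 534t + 69689 = 0.
Discriminant: 534² − 4·69689 = 285156 − 278756 = 6400; √6400 = 80.
q = (534 − 80)/2 = 227, p = (534 + 80)/2 = 307.
Check: 227 · 307 = 69689.

227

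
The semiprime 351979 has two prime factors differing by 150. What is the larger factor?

673

Since p = q + 150, we have 351979 = q(q + 150), so q² + 150q − 351979 = 0.
Discriminant: 150² + 4·351979 = 22500 + 1407916 = 1430416; √1430416 = 1196.
q = (−150 + 1196)/2 = 523, and p = q + 150 = 673.
Check: 523 · 673 = 351979.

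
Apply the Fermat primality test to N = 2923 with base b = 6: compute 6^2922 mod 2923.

1960

6^1 ≡ 6 (mod 2923)
6^2 ≡ 6^2 = 36 ≡ 36 (mod 2923)
6^4 ≡ 36^2 = 1296 ≡ 1296 (mod 2923)
6^8 ≡ 1296^2 = 1679616 ≡ 1814 (mod 2923)
6^16 ≡ 1814^2 = 3290596 ≡ 2221 (mod 2923)
6^32 ≡ 2221^2 = 4932841 ≡ 1740 (mod 2923)
6^64 ≡ 1740^2 = 3027600 ≡ 2295 (mod 2923)
6^128 ≡ 2295^2 = 5267025 ≡ 2702 (mod 2923)
6^256 ≡ 2702^2 = 7300804 ≡ 2073 (mod 2923)
6^512 ≡ 2073^2 = 4297329 ≡ 519 (mod 2923)
6^1024 ≡ 519^2 = 269361 ≡ 445 (mod 2923)
6^2048 ≡ 445^2 = 198025 ≡ 2184 (mod 2923)
2922 = 2048 + 512 + 256 + 64 + 32 + 8 + 2 in binary powers of 2.
So 6^2922 ≡ 2184 · 519 · 2073 · 2295 · 1740 · 1814 · 36 ≡ 1960 (mod 2923).
Since 1960 ≠ 1, base 6 is a Fermat witness: 2923 is composite.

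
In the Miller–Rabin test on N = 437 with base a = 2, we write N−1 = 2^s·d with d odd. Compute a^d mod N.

437 − 1 = 436 = 2^2 · 109, so d = 109.
2^1 ≡ 2 (mod 437)
2^2 ≡ 2^2 = 4 ≡ 4 (mod 437)
2^4 ≡ 4^2 = 16 ≡ 16 (mod 437)
2^8 ≡ 16^2 = 256 ≡ 256 (mod 437)
2^16 ≡ 256^2 = 65536 ≡ 423 (mod 437)
2^32 ≡ 423^2 = 178929 ≡ 196 (mod 437)
2^64 ≡ 196^2 = 38416 ≡ 397 (mod 437)
109 = 64 + 32 + 8 + 4 + 1 in binary powers of 2.
So 2^109 ≡ 397 · 196 · 256 · 16 · 2 ≡ 173 (mod 437).
Squaring chain: 173 → 213; never reaches −1, so base 2 is a Miller–Rabin witness that 437 is composite.

173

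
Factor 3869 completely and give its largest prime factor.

73

3869 = 53 · 73
73 is prime.
So 3869 = 53 · 73; the largest prime factor is 73.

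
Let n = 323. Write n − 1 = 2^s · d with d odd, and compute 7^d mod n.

296

323 − 1 = 322 = 2^1 · 161, so d = 161.
7^1 ≡ 7 (mod 323)
7^2 ≡ 7^2 = 49 ≡ 49 (mod 323)
7^4 ≡ 49^2 = 2401 ≡ 140 (mod 323)
7^8 ≡ 140^2 = 19600 ≡ 220 (mod 323)
7^16 ≡ 220^2 = 48400 ≡ 273 (mod 323)
7^32 ≡ 273^2 = 74529 ≡ 239 (mod 323)
7^64 ≡ 239^2 = 57121 ≡ 273 (mod 323)
7^128 ≡ 273^2 = 74529 ≡ 239 (mod 323)
161 = 128 + 32 + 1 in binary powers of 2.
So 7^161 ≡ 239 · 239 · 7 ≡ 296 (mod 323).
Squaring chain: 296; never reaches −1, so base 7 is a Miller–Rabin witness that 323 is composite.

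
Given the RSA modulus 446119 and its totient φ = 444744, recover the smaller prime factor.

φ(n) = (p−1)(q−1) = n − (p+q) + 1, so p + q = 446119 − 444744 + 1 = 1376.
p and q are the roots of t² − 1376t + 446119 = 0.
Discriminant: 1376² − 4·446119 = 1893376 − 1784476 = 108900; √108900 = 330.
q = (1376 − 330)/2 = 523, p = (1376 + 330)/2 = 853.
Check: 523 · 853 = 446119.

523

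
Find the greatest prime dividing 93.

93 = 3 · 31
31 is prime.
So 93 = 3 · 31; the largest prime factor is 31.

31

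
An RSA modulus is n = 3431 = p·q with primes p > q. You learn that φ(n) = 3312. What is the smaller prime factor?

47

φ(n) = (p−1)(q−1) = n − (p+q) + 1, so p + q = 3431 − 3312 + 1 = 120.
p and q are the roots of t² − 120t + 3431 = 0.
Discriminant: 120² − 4·3431 = 14400 − 13724 = 676; √676 = 26.
q = (120 − 26)/2 = 47, p = (120 + 26)/2 = 73.
Check: 47 · 73 = 3431.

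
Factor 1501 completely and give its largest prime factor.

79

1501 = 19 · 79
79 is prime.
So 1501 = 19 · 79; the largest prime factor is 79.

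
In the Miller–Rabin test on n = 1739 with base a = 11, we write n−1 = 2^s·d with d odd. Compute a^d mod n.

1470

1739 − 1 = 1738 = 2^1 · 869, so d = 869.
11^1 ≡ 11 (mod 1739)
11^2 ≡ 11^2 = 121 ≡ 121 (mod 1739)
11^4 ≡ 121^2 = 14641 ≡ 729 (mod 1739)
11^8 ≡ 729^2 = 531441 ≡ 1046 (mod 1739)
11^16 ≡ 1046^2 = 1094116 ≡ 285 (mod 1739)
11^32 ≡ 285^2 = 81225 ≡ 1231 (mod 1739)
11^64 ≡ 1231^2 = 1515361 ≡ 692 (mod 1739)
11^128 ≡ 692^2 = 478864 ≡ 639 (mod 1739)
11^256 ≡ 639^2 = 408321 ≡ 1395 (mod 1739)
11^512 ≡ 1395^2 = 1946025 ≡ 84 (mod 1739)
869 = 512 + 256 + 64 + 32 + 4 + 1 in binary powers of 2.
So 11^869 ≡ 84 · 1395 · 692 · 1231 · 729 · 11 ≡ 1470 (mod 1739).
Squaring chain: 1470; never reaches −1, so base 11 is a Miller–Rabin witness that 1739 is composite.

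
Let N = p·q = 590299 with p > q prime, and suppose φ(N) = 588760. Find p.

821

φ(n) = (p−1)(q−1) = n − (p+q) + 1, so p + q = 590299 − 588760 + 1 = 1540.
p and q are the roots of t² − 1540t + 590299 = 0.
Discriminant: 1540² − 4·590299 = 2371600 − 2361196 = 10404; √10404 = 102.
q = (1540 − 102)/2 = 719, p = (1540 + 102)/2 = 821.
Check: 719 · 821 = 590299.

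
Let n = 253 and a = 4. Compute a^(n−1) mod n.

236

4^1 ≡ 4 (mod 253)
4^2 ≡ 4^2 = 16 ≡ 16 (mod 253)
4^4 ≡ 16^2 = 256 ≡ 3 (mod 253)
4^8 ≡ 3^2 = 9 ≡ 9 (mod 253)
4^16 ≡ 9^2 = 81 ≡ 81 (mod 253)
4^32 ≡ 81^2 = 6561 ≡ 236 (mod 253)
4^64 ≡ 236^2 = 55696 ≡ 36 (mod 253)
4^128 ≡ 36^2 = 1296 ≡ 31 (mod 253)
252 = 128 + 64 + 32 + 16 + 8 + 4 in binary powers of 2.
So 4^252 ≡ 31 · 36 · 236 · 81 · 9 · 3 ≡ 236 (mod 253).
Since 236 ≠ 1, base 4 is a Fermat witness: 253 is composite.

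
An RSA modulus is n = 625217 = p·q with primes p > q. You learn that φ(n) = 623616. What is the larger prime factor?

929

φ(n) = (p−1)(q−1) = n − (p+q) + 1, so p + q = 625217 − 623616 + 1 = 1602.
p and q are the roots of t² − 1602t + 625217 = 0.
Discriminant: 1602² − 4·625217 = 2566404 − 2500868 = 65536; √65536 = 256.
q = (1602 − 256)/2 = 673, p = (1602 + 256)/2 = 929.
Check: 673 · 929 = 625217.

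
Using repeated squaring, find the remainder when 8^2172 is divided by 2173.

346

8^1 ≡ 8 (mod 2173)
8^2 ≡ 8^2 = 64 ≡ 64 (mod 2173)
8^4 ≡ 64^2 = 4096 ≡ 1923 (mod 2173)
8^8 ≡ 1923^2 = 3697929 ≡ 1656 (mod 2173)
8^16 ≡ 1656^2 = 2742336 ≡ 10 (mod 2173)
8^32 ≡ 10^2 = 100 ≡ 100 (mod 2173)
8^64 ≡ 100^2 = 10000 ≡ 1308 (mod 2173)
8^128 ≡ 1308^2 = 1710864 ≡ 713 (mod 2173)
8^256 ≡ 713^2 = 508369 ≡ 2060 (mod 2173)
8^512 ≡ 2060^2 = 4243600 ≡ 1904 (mod 2173)
8^1024 ≡ 1904^2 = 3625216 ≡ 652 (mod 2173)
8^2048 ≡ 652^2 = 425104 ≡ 1369 (mod 2173)
2172 = 2048 + 64 + 32 + 16 + 8 + 4 in binary powers of 2.
So 8^2172 ≡ 1369 · 1308 · 100 · 10 · 1656 · 1923 ≡ 346 (mod 2173).
Since 346 ≠ 1, base 8 is a Fermat witness: 2173 is composite.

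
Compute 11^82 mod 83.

1

11^1 ≡ 11 (mod 83)
11^2 ≡ 11^2 = 121 ≡ 38 (mod 83)
11^4 ≡ 38^2 = 1444 ≡ 33 (mod 83)
11^8 ≡ 33^2 = 1089 ≡ 10 (mod 83)
11^16 ≡ 10^2 = 100 ≡ 17 (mod 83)
11^32 ≡ 17^2 = 289 ≡ 40 (mod 83)
11^64 ≡ 40^2 = 1600 ≡ 23 (mod 83)
82 = 64 + 16 + 2 in binary powers of 2.
So 11^82 ≡ 23 · 17 · 38 ≡ 1 (mod 83).
Since the result is 1, base 11 gives no evidence that 83 is composite.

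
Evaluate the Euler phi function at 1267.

1080

Factor: 1267 = 7 · 181.
φ(1267) = (7−1) · (181−1) = 6 · 180 = 1080.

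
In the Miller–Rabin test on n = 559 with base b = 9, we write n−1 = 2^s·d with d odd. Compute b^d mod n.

559 − 1 = 558 = 2^1 · 279, so d = 279.
9^1 ≡ 9 (mod 559)
9^2 ≡ 9^2 = 81 ≡ 81 (mod 559)
9^4 ≡ 81^2 = 6561 ≡ 412 (mod 559)
9^8 ≡ 412^2 = 169744 ≡ 367 (mod 559)
9^16 ≡ 367^2 = 134689 ≡ 529 (mod 559)
9^32 ≡ 529^2 = 279841 ≡ 341 (mod 559)
9^64 ≡ 341^2 = 116281 ≡ 9 (mod 559)
9^128 ≡ 9^2 = 81 ≡ 81 (mod 559)
9^256 ≡ 81^2 = 6561 ≡ 412 (mod 559)
279 = 256 + 16 + 4 + 2 + 1 in binary powers of 2.
So 9^279 ≡ 412 · 529 · 412 · 81 · 9 ≡ 391 (mod 559).
Squaring chain: 391; never reaches −1, so base 9 is a Miller–Rabin witness that 559 is composite.

391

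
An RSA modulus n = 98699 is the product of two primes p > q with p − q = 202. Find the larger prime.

Since p = q + 202, we have 98699 = q(q + 202), so q² + 202q − 98699 = 0.
Discriminant: 202² + 4·98699 = 40804 + 394796 = 435600; √435600 = 660.
q = (−202 + 660)/2 = 229, and p = q + 202 = 431.
Check: 229 · 431 = 98699.

431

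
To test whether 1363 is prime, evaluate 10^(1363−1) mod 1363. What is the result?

10^1 ≡ 10 (mod 1363)
10^2 ≡ 10^2 = 100 ≡ 100 (mod 1363)
10^4 ≡ 100^2 = 10000 ≡ 459 (mod 1363)
10^8 ≡ 459^2 = 210681 ≡ 779 (mod 1363)
10^16 ≡ 779^2 = 606841 ≡ 306 (mod 1363)
10^32 ≡ 306^2 = 93636 ≡ 952 (mod 1363)
10^64 ≡ 952^2 = 906304 ≡ 1272 (mod 1363)
10^128 ≡ 1272^2 = 1617984 ≡ 103 (mod 1363)
10^256 ≡ 103^2 = 10609 ≡ 1068 (mod 1363)
10^512 ≡ 1068^2 = 1140624 ≡ 1156 (mod 1363)
10^1024 ≡ 1156^2 = 1336336 ≡ 596 (mod 1363)
1362 = 1024 + 256 + 64 + 16 + 2 in binary powers of 2.
So 10^1362 ≡ 596 · 1068 · 1272 · 306 · 100 ≡ 63 (mod 1363).
Since 63 ≠ 1, base 10 is a Fermat witness: 1363 is composite.

63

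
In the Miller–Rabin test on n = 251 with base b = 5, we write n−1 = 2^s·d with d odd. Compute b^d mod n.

251 − 1 = 250 = 2^1 · 125, so d = 125.
5^1 ≡ 5 (mod 251)
5^2 ≡ 5^2 = 25 ≡ 25 (mod 251)
5^4 ≡ 25^2 = 625 ≡ 123 (mod 251)
5^8 ≡ 123^2 = 15129 ≡ 69 (mod 251)
5^16 ≡ 69^2 = 4761 ≡ 243 (mod 251)
5^32 ≡ 243^2 = 59049 ≡ 64 (mod 251)
5^64 ≡ 64^2 = 4096 ≡ 80 (mod 251)
125 = 64 + 32 + 16 + 8 + 4 + 1 in binary powers of 2.
So 5^125 ≡ 80 · 64 · 243 · 69 · 123 · 5 ≡ 1 (mod 251).
Since 5^d ≡ 1 (mod 251), base 5 does not prove 251 composite.

1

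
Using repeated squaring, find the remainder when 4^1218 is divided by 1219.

4^1 ≡ 4 (mod 1219)
4^2 ≡ 4^2 = 16 ≡ 16 (mod 1219)
4^4 ≡ 16^2 = 256 ≡ 256 (mod 1219)
4^8 ≡ 256^2 = 65536 ≡ 929 (mod 1219)
4^16 ≡ 929^2 = 863041 ≡ 1208 (mod 1219)
4^32 ≡ 1208^2 = 1459264 ≡ 121 (mod 1219)
4^64 ≡ 121^2 = 14641 ≡ 13 (mod 1219)
4^128 ≡ 13^2 = 169 ≡ 169 (mod 1219)
4^256 ≡ 169^2 = 28561 ≡ 524 (mod 1219)
4^512 ≡ 524^2 = 274576 ≡ 301 (mod 1219)
4^1024 ≡ 301^2 = 90601 ≡ 395 (mod 1219)
1218 = 1024 + 128 + 64 + 2 in binary powers of 2.
So 4^1218 ≡ 395 · 169 · 13 · 16 ≡ 630 (mod 1219).
Since 630 ≠ 1, base 4 is a Fermat witness: 1219 is composite.

630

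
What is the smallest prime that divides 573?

573 is odd.
Digit sum 15, divisible by 3.

3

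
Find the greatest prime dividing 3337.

3337 = 47 · 71
71 is prime.
So 3337 = 47 · 71; the largest prime factor is 71.

71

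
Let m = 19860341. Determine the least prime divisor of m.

67

19860341 is odd.
Digit sum 32, not divisible by 3.
Ends in 1: not divisible by 5.
7: 19860341 = 7·2837191 + 4
11: 19860341 = 11·1805485 + 6
13: 19860341 = 13·1527718 + 7
17: 19860341 = 17·1168255 + 6
19: 19860341 = 19·1045281 + 2
23: 19860341 = 23·863493 + 2
29: 19860341 = 29·684839 + 10
31: 19860341 = 31·640656 + 5
37: 19860341 = 37·536765 + 36
41: 19860341 = 41·484398 + 23
43: 19860341 = 43·461868 + 17
47: 19860341 = 47·422560 + 21
53: 19860341 = 53·374723 + 22
59: 19860341 = 59·336615 + 56
61: 19860341 = 61·325579 + 22
67: 19860341 = 67·296423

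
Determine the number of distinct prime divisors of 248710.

6

248710 = 2 · 124355
124355 = 5 · 24871
24871 = 7 · 3553
3553 = 11 · 323
323 = 17 · 19
248710 = 2 · 5 · 7 · 11 · 17 · 19, which has 6 distinct prime factors.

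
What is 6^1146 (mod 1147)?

6^1 ≡ 6 (mod 1147)
6^2 ≡ 6^2 = 36 ≡ 36 (mod 1147)
6^4 ≡ 36^2 = 1296 ≡ 149 (mod 1147)
6^8 ≡ 149^2 = 22201 ≡ 408 (mod 1147)
6^16 ≡ 408^2 = 166464 ≡ 149 (mod 1147)
6^32 ≡ 149^2 = 22201 ≡ 408 (mod 1147)
6^64 ≡ 408^2 = 166464 ≡ 149 (mod 1147)
6^128 ≡ 149^2 = 22201 ≡ 408 (mod 1147)
6^256 ≡ 408^2 = 166464 ≡ 149 (mod 1147)
6^512 ≡ 149^2 = 22201 ≡ 408 (mod 1147)
6^1024 ≡ 408^2 = 166464 ≡ 149 (mod 1147)
1146 = 1024 + 64 + 32 + 16 + 8 + 2 in binary powers of 2.
So 6^1146 ≡ 149 · 149 · 408 · 149 · 408 · 36 ≡ 776 (mod 1147).
Since 776 ≠ 1, base 6 is a Fermat witness: 1147 is composite.

776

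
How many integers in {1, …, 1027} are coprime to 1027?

936

Factor: 1027 = 13 · 79.
φ(1027) = (13−1) · (79−1) = 12 · 78 = 936.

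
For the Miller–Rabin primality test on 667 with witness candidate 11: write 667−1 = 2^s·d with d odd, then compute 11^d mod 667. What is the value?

135

667 − 1 = 666 = 2^1 · 333, so d = 333.
11^1 ≡ 11 (mod 667)
11^2 ≡ 11^2 = 121 ≡ 121 (mod 667)
11^4 ≡ 121^2 = 14641 ≡ 634 (mod 667)
11^8 ≡ 634^2 = 401956 ≡ 422 (mod 667)
11^16 ≡ 422^2 = 178084 ≡ 662 (mod 667)
11^32 ≡ 662^2 = 438244 ≡ 25 (mod 667)
11^64 ≡ 25^2 = 625 ≡ 625 (mod 667)
11^128 ≡ 625^2 = 390625 ≡ 430 (mod 667)
11^256 ≡ 430^2 = 184900 ≡ 141 (mod 667)
333 = 256 + 64 + 8 + 4 + 1 in binary powers of 2.
So 11^333 ≡ 141 · 625 · 422 · 634 · 11 ≡ 135 (mod 667).
Squaring chain: 135; never reaches −1, so base 11 is a Miller–Rabin witness that 667 is composite.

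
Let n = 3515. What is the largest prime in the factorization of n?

37

3515 = 5 · 703
703 = 19 · 37
37 is prime.
So 3515 = 5 · 19 · 37; the largest prime factor is 37.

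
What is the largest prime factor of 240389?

89

240389 = 37 · 6497
6497 = 73 · 89
89 is prime.
So 240389 = 37 · 73 · 89; the largest prime factor is 89.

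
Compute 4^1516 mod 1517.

4^1 ≡ 4 (mod 1517)
4^2 ≡ 4^2 = 16 ≡ 16 (mod 1517)
4^4 ≡ 16^2 = 256 ≡ 256 (mod 1517)
4^8 ≡ 256^2 = 65536 ≡ 305 (mod 1517)
4^16 ≡ 305^2 = 93025 ≡ 488 (mod 1517)
4^32 ≡ 488^2 = 238144 ≡ 1492 (mod 1517)
4^64 ≡ 1492^2 = 2226064 ≡ 625 (mod 1517)
4^128 ≡ 625^2 = 390625 ≡ 756 (mod 1517)
4^256 ≡ 756^2 = 571536 ≡ 1144 (mod 1517)
4^512 ≡ 1144^2 = 1308736 ≡ 1082 (mod 1517)
4^1024 ≡ 1082^2 = 1170724 ≡ 1117 (mod 1517)
1516 = 1024 + 256 + 128 + 64 + 32 + 8 + 4 in binary powers of 2.
So 4^1516 ≡ 1117 · 1144 · 756 · 625 · 1492 · 305 · 256 ≡ 1144 (mod 1517).
Since 1144 ≠ 1, base 4 is a Fermat witness: 1517 is composite.

1144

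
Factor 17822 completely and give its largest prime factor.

67

17822 = 2 · 8911
8911 = 7 · 1273
1273 = 19 · 67
67 is prime.
So 17822 = 2 · 7 · 19 · 67; the largest prime factor is 67.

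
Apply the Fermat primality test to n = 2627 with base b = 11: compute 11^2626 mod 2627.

2616

11^1 ≡ 11 (mod 2627)
11^2 ≡ 11^2 = 121 ≡ 121 (mod 2627)
11^4 ≡ 121^2 = 14641 ≡ 1506 (mod 2627)
11^8 ≡ 1506^2 = 2268036 ≡ 935 (mod 2627)
11^16 ≡ 935^2 = 874225 ≡ 2061 (mod 2627)
11^32 ≡ 2061^2 = 4247721 ≡ 2489 (mod 2627)
11^64 ≡ 2489^2 = 6195121 ≡ 655 (mod 2627)
11^128 ≡ 655^2 = 429025 ≡ 824 (mod 2627)
11^256 ≡ 824^2 = 678976 ≡ 1210 (mod 2627)
11^512 ≡ 1210^2 = 1464100 ≡ 861 (mod 2627)
11^1024 ≡ 861^2 = 741321 ≡ 507 (mod 2627)
11^2048 ≡ 507^2 = 257049 ≡ 2230 (mod 2627)
2626 = 2048 + 512 + 64 + 2 in binary powers of 2.
So 11^2626 ≡ 2230 · 861 · 655 · 121 ≡ 2616 (mod 2627).
Since 2616 ≠ 1, base 11 is a Fermat witness: 2627 is composite.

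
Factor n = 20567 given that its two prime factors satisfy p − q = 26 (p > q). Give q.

Since p = q + 26, we have 20567 = q(q + 26), so q² + 26q − 20567 = 0.
Discriminant: 26² + 4·20567 = 676 + 82268 = 82944; √82944 = 288.
q = (−26 + 288)/2 = 131, and p = q + 26 = 157.
Check: 131 · 157 = 20567.

131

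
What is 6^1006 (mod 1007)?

598

6^1 ≡ 6 (mod 1007)
6^2 ≡ 6^2 = 36 ≡ 36 (mod 1007)
6^4 ≡ 36^2 = 1296 ≡ 289 (mod 1007)
6^8 ≡ 289^2 = 83521 ≡ 947 (mod 1007)
6^16 ≡ 947^2 = 896809 ≡ 579 (mod 1007)
6^32 ≡ 579^2 = 335241 ≡ 917 (mod 1007)
6^64 ≡ 917^2 = 840889 ≡ 44 (mod 1007)
6^128 ≡ 44^2 = 1936 ≡ 929 (mod 1007)
6^256 ≡ 929^2 = 863041 ≡ 42 (mod 1007)
6^512 ≡ 42^2 = 1764 ≡ 757 (mod 1007)
1006 = 512 + 256 + 128 + 64 + 32 + 8 + 4 + 2 in binary powers of 2.
So 6^1006 ≡ 757 · 42 · 929 · 44 · 917 · 947 · 289 · 36 ≡ 598 (mod 1007).
Since 598 ≠ 1, base 6 is a Fermat witness: 1007 is composite.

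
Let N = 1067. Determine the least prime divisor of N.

1067 is odd.
Digit sum 14, not divisible by 3.
Ends in 7: not divisible by 5.
7: 1067 = 7·152 + 3
11: 1067 = 11·97

11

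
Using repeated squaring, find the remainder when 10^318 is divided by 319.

122

10^1 ≡ 10 (mod 319)
10^2 ≡ 10^2 = 100 ≡ 100 (mod 319)
10^4 ≡ 100^2 = 10000 ≡ 111 (mod 319)
10^8 ≡ 111^2 = 12321 ≡ 199 (mod 319)
10^16 ≡ 199^2 = 39601 ≡ 45 (mod 319)
10^32 ≡ 45^2 = 2025 ≡ 111 (mod 319)
10^64 ≡ 111^2 = 12321 ≡ 199 (mod 319)
10^128 ≡ 199^2 = 39601 ≡ 45 (mod 319)
10^256 ≡ 45^2 = 2025 ≡ 111 (mod 319)
318 = 256 + 32 + 16 + 8 + 4 + 2 in binary powers of 2.
So 10^318 ≡ 111 · 111 · 45 · 199 · 111 · 100 ≡ 122 (mod 319).
Since 122 ≠ 1, base 10 is a Fermat witness: 319 is composite.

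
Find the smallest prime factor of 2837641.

2837641 is odd.
Digit sum 31, not divisible by 3.
Ends in 1: not divisible by 5.
7: 2837641 = 7·405377 + 2
11: 2837641 = 11·257967 + 4
13: 2837641 = 13·218280 + 1
17: 2837641 = 17·166920 + 1
19: 2837641 = 19·149349 + 10
23: 2837641 = 23·123375 + 16
29: 2837641 = 29·97849 + 20
31: 2837641 = 31·91536 + 25
37: 2837641 = 37·76693

37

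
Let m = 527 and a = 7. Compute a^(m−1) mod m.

348

7^1 ≡ 7 (mod 527)
7^2 ≡ 7^2 = 49 ≡ 49 (mod 527)
7^4 ≡ 49^2 = 2401 ≡ 293 (mod 527)
7^8 ≡ 293^2 = 85849 ≡ 475 (mod 527)
7^16 ≡ 475^2 = 225625 ≡ 69 (mod 527)
7^32 ≡ 69^2 = 4761 ≡ 18 (mod 527)
7^64 ≡ 18^2 = 324 ≡ 324 (mod 527)
7^128 ≡ 324^2 = 104976 ≡ 103 (mod 527)
7^256 ≡ 103^2 = 10609 ≡ 69 (mod 527)
7^512 ≡ 69^2 = 4761 ≡ 18 (mod 527)
526 = 512 + 8 + 4 + 2 in binary powers of 2.
So 7^526 ≡ 18 · 475 · 293 · 49 ≡ 348 (mod 527).
Since 348 ≠ 1, base 7 is a Fermat witness: 527 is composite.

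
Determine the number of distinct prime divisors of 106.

106 = 2 · 53
106 = 2 · 53, which has 2 distinct prime factors.

2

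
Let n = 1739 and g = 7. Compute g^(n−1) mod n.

7^1 ≡ 7 (mod 1739)
7^2 ≡ 7^2 = 49 ≡ 49 (mod 1739)
7^4 ≡ 49^2 = 2401 ≡ 662 (mod 1739)
7^8 ≡ 662^2 = 438244 ≡ 16 (mod 1739)
7^16 ≡ 16^2 = 256 ≡ 256 (mod 1739)
7^32 ≡ 256^2 = 65536 ≡ 1193 (mod 1739)
7^64 ≡ 1193^2 = 1423249 ≡ 747 (mod 1739)
7^128 ≡ 747^2 = 558009 ≡ 1529 (mod 1739)
7^256 ≡ 1529^2 = 2337841 ≡ 625 (mod 1739)
7^512 ≡ 625^2 = 390625 ≡ 1089 (mod 1739)
7^1024 ≡ 1089^2 = 1185921 ≡ 1662 (mod 1739)
1738 = 1024 + 512 + 128 + 64 + 8 + 2 in binary powers of 2.
So 7^1738 ≡ 1662 · 1089 · 1529 · 747 · 16 · 49 ≡ 636 (mod 1739).
Since 636 ≠ 1, base 7 is a Fermat witness: 1739 is composite.

636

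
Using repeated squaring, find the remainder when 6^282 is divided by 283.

1

6^1 ≡ 6 (mod 283)
6^2 ≡ 6^2 = 36 ≡ 36 (mod 283)
6^4 ≡ 36^2 = 1296 ≡ 164 (mod 283)
6^8 ≡ 164^2 = 26896 ≡ 11 (mod 283)
6^16 ≡ 11^2 = 121 ≡ 121 (mod 283)
6^32 ≡ 121^2 = 14641 ≡ 208 (mod 283)
6^64 ≡ 208^2 = 43264 ≡ 248 (mod 283)
6^128 ≡ 248^2 = 61504 ≡ 93 (mod 283)
6^256 ≡ 93^2 = 8649 ≡ 159 (mod 283)
282 = 256 + 16 + 8 + 2 in binary powers of 2.
So 6^282 ≡ 159 · 121 · 11 · 36 ≡ 1 (mod 283).
Since the result is 1, base 6 gives no evidence that 283 is composite.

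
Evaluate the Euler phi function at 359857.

343200

Factor: 359857 = 41 · 67 · 131.
φ(359857) = (41−1) · (67−1) · (131−1) = 40 · 66 · 130 = 343200.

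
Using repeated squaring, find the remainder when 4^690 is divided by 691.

4^1 ≡ 4 (mod 691)
4^2 ≡ 4^2 = 16 ≡ 16 (mod 691)
4^4 ≡ 16^2 = 256 ≡ 256 (mod 691)
4^8 ≡ 256^2 = 65536 ≡ 582 (mod 691)
4^16 ≡ 582^2 = 338724 ≡ 134 (mod 691)
4^32 ≡ 134^2 = 17956 ≡ 681 (mod 691)
4^64 ≡ 681^2 = 463761 ≡ 100 (mod 691)
4^128 ≡ 100^2 = 10000 ≡ 326 (mod 691)
4^256 ≡ 326^2 = 106276 ≡ 553 (mod 691)
4^512 ≡ 553^2 = 305809 ≡ 387 (mod 691)
690 = 512 + 128 + 32 + 16 + 2 in binary powers of 2.
So 4^690 ≡ 387 · 326 · 681 · 134 · 16 ≡ 1 (mod 691).
Since the result is 1, base 4 gives no evidence that 691 is composite.

1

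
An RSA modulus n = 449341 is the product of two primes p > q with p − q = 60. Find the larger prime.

Since p = q + 60, we have 449341 = q(q + 60), so q² + 60q − 449341 = 0.
Discriminant: 60² + 4·449341 = 3600 + 1797364 = 1800964; √1800964 = 1342.
q = (−60 + 1342)/2 = 641, and p = q + 60 = 701.
Check: 641 · 701 = 449341.

701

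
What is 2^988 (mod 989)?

2^1 ≡ 2 (mod 989)
2^2 ≡ 2^2 = 4 ≡ 4 (mod 989)
2^4 ≡ 4^2 = 16 ≡ 16 (mod 989)
2^8 ≡ 16^2 = 256 ≡ 256 (mod 989)
2^16 ≡ 256^2 = 65536 ≡ 262 (mod 989)
2^32 ≡ 262^2 = 68644 ≡ 403 (mod 989)
2^64 ≡ 403^2 = 162409 ≡ 213 (mod 989)
2^128 ≡ 213^2 = 45369 ≡ 864 (mod 989)
2^256 ≡ 864^2 = 746496 ≡ 790 (mod 989)
2^512 ≡ 790^2 = 624100 ≡ 41 (mod 989)
988 = 512 + 256 + 128 + 64 + 16 + 8 + 4 in binary powers of 2.
So 2^988 ≡ 41 · 790 · 864 · 213 · 262 · 256 · 16 ≡ 213 (mod 989).
Since 213 ≠ 1, base 2 is a Fermat witness: 989 is composite.

213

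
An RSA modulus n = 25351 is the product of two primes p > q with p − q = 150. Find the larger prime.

Since p = q + 150, we have 25351 = q(q + 150), so q² + 150q − 25351 = 0.
Discriminant: 150² + 4·25351 = 22500 + 101404 = 123904; √123904 = 352.
q = (−150 + 352)/2 = 101, and p = q + 150 = 251.
Check: 101 · 251 = 25351.

251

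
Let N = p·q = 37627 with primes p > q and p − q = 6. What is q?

191

Since p = q + 6, we have 37627 = q(q + 6), so q² + 6q − 37627 = 0.
Discriminant: 6² + 4·37627 = 36 + 150508 = 150544; √150544 = 388.
q = (−6 + 388)/2 = 191, and p = q + 6 = 197.
Check: 191 · 197 = 37627.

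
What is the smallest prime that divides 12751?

12751 is odd.
Digit sum 16, not divisible by 3.
Ends in 1: not divisible by 5.
7: 12751 = 7·1821 + 4
11: 12751 = 11·1159 + 2
13: 12751 = 13·980 + 11
17: 12751 = 17·750 + 1
19: 12751 = 19·671 + 2
23: 12751 = 23·554 + 9
29: 12751 = 29·439 + 20
31: 12751 = 31·411 + 10
37: 12751 = 37·344 + 23
41: 12751 = 41·311

41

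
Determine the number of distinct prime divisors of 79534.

79534 = 2 · 39767
39767 = 7 · 5681
5681 = 13 · 437
437 = 19 · 23
79534 = 2 · 7 · 13 · 19 · 23, which has 5 distinct prime factors.

5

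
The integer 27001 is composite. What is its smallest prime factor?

27001 is odd.
Digit sum 10, not divisible by 3.
Ends in 1: not divisible by 5.
7: 27001 = 7·3857 + 2
11: 27001 = 11·2454 + 7
13: 27001 = 13·2077

13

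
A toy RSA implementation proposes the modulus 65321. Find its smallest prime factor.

65321 is odd.
Digit sum 17, not divisible by 3.
Ends in 1: not divisible by 5.
7: 65321 = 7·9331 + 4
11: 65321 = 11·5938 + 3
13: 65321 = 13·5024 + 9
17: 65321 = 17·3842 + 7
19: 65321 = 19·3437 + 18
23: 65321 = 23·2840 + 1
29: 65321 = 29·2252 + 13
31: 65321 = 31·2107 + 4
37: 65321 = 37·1765 + 16
41: 65321 = 41·1593 + 8
43: 65321 = 43·1519 + 4
47: 65321 = 47·1389 + 38
53: 65321 = 53·1232 + 25
59: 65321 = 59·1107 + 8
61: 65321 = 61·1070 + 51
67: 65321 = 67·974 + 63
71: 65321 = 71·920 + 1
73: 65321 = 73·894 + 59
79: 65321 = 79·826 + 67
83: 65321 = 83·787

83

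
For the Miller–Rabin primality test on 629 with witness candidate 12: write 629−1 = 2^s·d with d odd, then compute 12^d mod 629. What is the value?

629 − 1 = 628 = 2^2 · 157, so d = 157.
12^1 ≡ 12 (mod 629)
12^2 ≡ 12^2 = 144 ≡ 144 (mod 629)
12^4 ≡ 144^2 = 20736 ≡ 608 (mod 629)
12^8 ≡ 608^2 = 369664 ≡ 441 (mod 629)
12^16 ≡ 441^2 = 194481 ≡ 120 (mod 629)
12^32 ≡ 120^2 = 14400 ≡ 562 (mod 629)
12^64 ≡ 562^2 = 315844 ≡ 86 (mod 629)
12^128 ≡ 86^2 = 7396 ≡ 477 (mod 629)
157 = 128 + 16 + 8 + 4 + 1 in binary powers of 2.
So 12^157 ≡ 477 · 120 · 441 · 608 · 12 ≡ 201 (mod 629).
Squaring chain: 201 → 145; never reaches −1, so base 12 is a Miller–Rabin witness that 629 is composite.

201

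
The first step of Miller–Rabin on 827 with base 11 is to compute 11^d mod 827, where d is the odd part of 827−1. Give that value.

1

827 − 1 = 826 = 2^1 · 413, so d = 413.
11^1 ≡ 11 (mod 827)
11^2 ≡ 11^2 = 121 ≡ 121 (mod 827)
11^4 ≡ 121^2 = 14641 ≡ 582 (mod 827)
11^8 ≡ 582^2 = 338724 ≡ 481 (mod 827)
11^16 ≡ 481^2 = 231361 ≡ 628 (mod 827)
11^32 ≡ 628^2 = 394384 ≡ 732 (mod 827)
11^64 ≡ 732^2 = 535824 ≡ 755 (mod 827)
11^128 ≡ 755^2 = 570025 ≡ 222 (mod 827)
11^256 ≡ 222^2 = 49284 ≡ 491 (mod 827)
413 = 256 + 128 + 16 + 8 + 4 + 1 in binary powers of 2.
So 11^413 ≡ 491 · 222 · 628 · 481 · 582 · 11 ≡ 1 (mod 827).
Since 11^d ≡ 1 (mod 827), base 11 does not prove 827 composite.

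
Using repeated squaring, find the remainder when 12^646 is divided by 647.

12^1 ≡ 12 (mod 647)
12^2 ≡ 12^2 = 144 ≡ 144 (mod 647)
12^4 ≡ 144^2 = 20736 ≡ 32 (mod 647)
12^8 ≡ 32^2 = 1024 ≡ 377 (mod 647)
12^16 ≡ 377^2 = 142129 ≡ 436 (mod 647)
12^32 ≡ 436^2 = 190096 ≡ 525 (mod 647)
12^64 ≡ 525^2 = 275625 ≡ 3 (mod 647)
12^128 ≡ 3^2 = 9 ≡ 9 (mod 647)
12^256 ≡ 9^2 = 81 ≡ 81 (mod 647)
12^512 ≡ 81^2 = 6561 ≡ 91 (mod 647)
646 = 512 + 128 + 4 + 2 in binary powers of 2.
So 12^646 ≡ 91 · 9 · 32 · 144 ≡ 1 (mod 647).
Since the result is 1, base 12 gives no evidence that 647 is composite.

1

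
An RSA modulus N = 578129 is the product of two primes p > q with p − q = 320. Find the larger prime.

Since p = q + 320, we have 578129 = q(q + 320), so q² + 320q − 578129 = 0.
Discriminant: 320² + 4·578129 = 102400 + 2312516 = 2414916; √2414916 = 1554.
q = (−320 + 1554)/2 = 617, and p = q + 320 = 937.
Check: 617 · 937 = 578129.

937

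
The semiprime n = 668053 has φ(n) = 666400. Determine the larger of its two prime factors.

953

φ(n) = (p−1)(q−1) = n − (p+q) + 1, so p + q = 668053 − 666400 + 1 = 1654.
p and q are the roots of t² − 1654t + 668053 = 0.
Discriminant: 1654² − 4·668053 = 2735716 − 2672212 = 63504; √63504 = 252.
q = (1654 − 252)/2 = 701, p = (1654 + 252)/2 = 953.
Check: 701 · 953 = 668053.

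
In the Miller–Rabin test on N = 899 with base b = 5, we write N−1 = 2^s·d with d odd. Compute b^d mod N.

899 − 1 = 898 = 2^1 · 449, so d = 449.
5^1 ≡ 5 (mod 899)
5^2 ≡ 5^2 = 25 ≡ 25 (mod 899)
5^4 ≡ 25^2 = 625 ≡ 625 (mod 899)
5^8 ≡ 625^2 = 390625 ≡ 459 (mod 899)
5^16 ≡ 459^2 = 210681 ≡ 315 (mod 899)
5^32 ≡ 315^2 = 99225 ≡ 335 (mod 899)
5^64 ≡ 335^2 = 112225 ≡ 749 (mod 899)
5^128 ≡ 749^2 = 561001 ≡ 25 (mod 899)
5^256 ≡ 25^2 = 625 ≡ 625 (mod 899)
449 = 256 + 128 + 64 + 1 in binary powers of 2.
So 5^449 ≡ 625 · 25 · 749 · 5 ≡ 614 (mod 899).
Squaring chain: 614; never reaches −1, so base 5 is a Miller–Rabin witness that 899 is composite.

614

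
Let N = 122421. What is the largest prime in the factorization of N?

122421 = 3 · 40807
40807 = 13 · 3139
3139 = 43 · 73
73 is prime.
So 122421 = 3 · 13 · 43 · 73; the largest prime factor is 73.

73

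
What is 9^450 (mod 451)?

9^1 ≡ 9 (mod 451)
9^2 ≡ 9^2 = 81 ≡ 81 (mod 451)
9^4 ≡ 81^2 = 6561 ≡ 247 (mod 451)
9^8 ≡ 247^2 = 61009 ≡ 124 (mod 451)
9^16 ≡ 124^2 = 15376 ≡ 42 (mod 451)
9^32 ≡ 42^2 = 1764 ≡ 411 (mod 451)
9^64 ≡ 411^2 = 168921 ≡ 247 (mod 451)
9^128 ≡ 247^2 = 61009 ≡ 124 (mod 451)
9^256 ≡ 124^2 = 15376 ≡ 42 (mod 451)
450 = 256 + 128 + 64 + 2 in binary powers of 2.
So 9^450 ≡ 42 · 124 · 247 · 81 ≡ 122 (mod 451).
Since 122 ≠ 1, base 9 is a Fermat witness: 451 is composite.

122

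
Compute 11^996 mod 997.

11^1 ≡ 11 (mod 997)
11^2 ≡ 11^2 = 121 ≡ 121 (mod 997)
11^4 ≡ 121^2 = 14641 ≡ 683 (mod 997)
11^8 ≡ 683^2 = 466489 ≡ 890 (mod 997)
11^16 ≡ 890^2 = 792100 ≡ 482 (mod 997)
11^32 ≡ 482^2 = 232324 ≡ 23 (mod 997)
11^64 ≡ 23^2 = 529 ≡ 529 (mod 997)
11^128 ≡ 529^2 = 279841 ≡ 681 (mod 997)
11^256 ≡ 681^2 = 463761 ≡ 156 (mod 997)
11^512 ≡ 156^2 = 24336 ≡ 408 (mod 997)
996 = 512 + 256 + 128 + 64 + 32 + 4 in binary powers of 2.
So 11^996 ≡ 408 · 156 · 681 · 529 · 23 · 683 ≡ 1 (mod 997).
Since the result is 1, base 11 gives no evidence that 997 is composite.

1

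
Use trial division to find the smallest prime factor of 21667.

21667 is odd.
Digit sum 22, not divisible by 3.
Ends in 7: not divisible by 5.
7: 21667 = 7·3095 + 2
11: 21667 = 11·1969 + 8
13: 21667 = 13·1666 + 9
17: 21667 = 17·1274 + 9
19: 21667 = 19·1140 + 7
23: 21667 = 23·942 + 1
29: 21667 = 29·747 + 4
31: 21667 = 31·698 + 29
37: 21667 = 37·585 + 22
41: 21667 = 41·528 + 19
43: 21667 = 43·503 + 38
47: 21667 = 47·461

47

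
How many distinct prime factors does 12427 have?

12427 = 17^2 · 43
12427 = 17^2 · 43, which has 2 distinct prime factors.

2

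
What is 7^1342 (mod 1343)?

722

7^1 ≡ 7 (mod 1343)
7^2 ≡ 7^2 = 49 ≡ 49 (mod 1343)
7^4 ≡ 49^2 = 2401 ≡ 1058 (mod 1343)
7^8 ≡ 1058^2 = 1119364 ≡ 645 (mod 1343)
7^16 ≡ 645^2 = 416025 ≡ 1038 (mod 1343)
7^32 ≡ 1038^2 = 1077444 ≡ 358 (mod 1343)
7^64 ≡ 358^2 = 128164 ≡ 579 (mod 1343)
7^128 ≡ 579^2 = 335241 ≡ 834 (mod 1343)
7^256 ≡ 834^2 = 695556 ≡ 1225 (mod 1343)
7^512 ≡ 1225^2 = 1500625 ≡ 494 (mod 1343)
7^1024 ≡ 494^2 = 244036 ≡ 953 (mod 1343)
1342 = 1024 + 256 + 32 + 16 + 8 + 4 + 2 in binary powers of 2.
So 7^1342 ≡ 953 · 1225 · 358 · 1038 · 645 · 1058 · 49 ≡ 722 (mod 1343).
Since 722 ≠ 1, base 7 is a Fermat witness: 1343 is composite.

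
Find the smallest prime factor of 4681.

4681 is odd.
Digit sum 19, not divisible by 3.
Ends in 1: not divisible by 5.
7: 4681 = 7·668 + 5
11: 4681 = 11·425 + 6
13: 4681 = 13·360 + 1
17: 4681 = 17·275 + 6
19: 4681 = 19·246 + 7
23: 4681 = 23·203 + 12
29: 4681 = 29·161 + 12
31: 4681 = 31·151

31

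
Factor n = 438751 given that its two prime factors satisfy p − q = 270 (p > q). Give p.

Since p = q + 270, we have 438751 = q(q + 270), so q² + 270q − 438751 = 0.
Discriminant: 270² + 4·438751 = 72900 + 1755004 = 1827904; √1827904 = 1352.
q = (−270 + 1352)/2 = 541, and p = q + 270 = 811.
Check: 541 · 811 = 438751.

811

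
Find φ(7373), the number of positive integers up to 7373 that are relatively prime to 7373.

Factor: 7373 = 73 · 101.
φ(7373) = (73−1) · (101−1) = 72 · 100 = 7200.

7200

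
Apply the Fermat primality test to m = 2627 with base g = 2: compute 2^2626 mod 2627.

1138

2^1 ≡ 2 (mod 2627)
2^2 ≡ 2^2 = 4 ≡ 4 (mod 2627)
2^4 ≡ 4^2 = 16 ≡ 16 (mod 2627)
2^8 ≡ 16^2 = 256 ≡ 256 (mod 2627)
2^16 ≡ 256^2 = 65536 ≡ 2488 (mod 2627)
2^32 ≡ 2488^2 = 6190144 ≡ 932 (mod 2627)
2^64 ≡ 932^2 = 868624 ≡ 1714 (mod 2627)
2^128 ≡ 1714^2 = 2937796 ≡ 810 (mod 2627)
2^256 ≡ 810^2 = 656100 ≡ 1977 (mod 2627)
2^512 ≡ 1977^2 = 3908529 ≡ 2180 (mod 2627)
2^1024 ≡ 2180^2 = 4752400 ≡ 157 (mod 2627)
2^2048 ≡ 157^2 = 24649 ≡ 1006 (mod 2627)
2626 = 2048 + 512 + 64 + 2 in binary powers of 2.
So 2^2626 ≡ 1006 · 2180 · 1714 · 4 ≡ 1138 (mod 2627).
Since 1138 ≠ 1, base 2 is a Fermat witness: 2627 is composite.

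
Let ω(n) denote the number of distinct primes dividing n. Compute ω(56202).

5

56202 = 2 · 28101
28101 = 3 · 9367
9367 = 17 · 551
551 = 19 · 29
56202 = 2 · 3 · 17 · 19 · 29, which has 5 distinct prime factors.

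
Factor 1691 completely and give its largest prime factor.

89

1691 = 19 · 89
89 is prime.
So 1691 = 19 · 89; the largest prime factor is 89.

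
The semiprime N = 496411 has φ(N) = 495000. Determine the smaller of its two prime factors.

φ(n) = (p−1)(q−1) = n − (p+q) + 1, so p + q = 496411 − 495000 + 1 = 1412.
p and q are the roots of t² − 1412t + 496411 = 0.
Discriminant: 1412² − 4·496411 = 1993744 − 1985644 = 8100; √8100 = 90.
q = (1412 − 90)/2 = 661, p = (1412 + 90)/2 = 751.
Check: 661 · 751 = 496411.

661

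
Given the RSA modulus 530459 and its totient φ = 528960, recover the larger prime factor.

φ(n) = (p−1)(q−1) = n − (p+q) + 1, so p + q = 530459 − 528960 + 1 = 1500.
p and q are the roots of t² − 1500t + 530459 = 0.
Discriminant: 1500² − 4·530459 = 2250000 − 2121836 = 128164; √128164 = 358.
q = (1500 − 358)/2 = 571, p = (1500 + 358)/2 = 929.
Check: 571 · 929 = 530459.

929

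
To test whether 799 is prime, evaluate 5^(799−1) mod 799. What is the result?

5^1 ≡ 5 (mod 799)
5^2 ≡ 5^2 = 25 ≡ 25 (mod 799)
5^4 ≡ 25^2 = 625 ≡ 625 (mod 799)
5^8 ≡ 625^2 = 390625 ≡ 713 (mod 799)
5^16 ≡ 713^2 = 508369 ≡ 205 (mod 799)
5^32 ≡ 205^2 = 42025 ≡ 477 (mod 799)
5^64 ≡ 477^2 = 227529 ≡ 613 (mod 799)
5^128 ≡ 613^2 = 375769 ≡ 239 (mod 799)
5^256 ≡ 239^2 = 57121 ≡ 392 (mod 799)
5^512 ≡ 392^2 = 153664 ≡ 256 (mod 799)
798 = 512 + 256 + 16 + 8 + 4 + 2 in binary powers of 2.
So 5^798 ≡ 256 · 392 · 205 · 713 · 625 · 25 ≡ 440 (mod 799).
Since 440 ≠ 1, base 5 is a Fermat witness: 799 is composite.

440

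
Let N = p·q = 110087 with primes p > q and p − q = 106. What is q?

283

Since p = q + 106, we have 110087 = q(q + 106), so q² + 106q − 110087 = 0.
Discriminant: 106² + 4·110087 = 11236 + 440348 = 451584; √451584 = 672.
q = (−106 + 672)/2 = 283, and p = q + 106 = 389.
Check: 283 · 389 = 110087.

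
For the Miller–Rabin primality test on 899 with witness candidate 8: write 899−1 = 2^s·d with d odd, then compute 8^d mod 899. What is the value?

66

899 − 1 = 898 = 2^1 · 449, so d = 449.
8^1 ≡ 8 (mod 899)
8^2 ≡ 8^2 = 64 ≡ 64 (mod 899)
8^4 ≡ 64^2 = 4096 ≡ 500 (mod 899)
8^8 ≡ 500^2 = 250000 ≡ 78 (mod 899)
8^16 ≡ 78^2 = 6084 ≡ 690 (mod 899)
8^32 ≡ 690^2 = 476100 ≡ 529 (mod 899)
8^64 ≡ 529^2 = 279841 ≡ 252 (mod 899)
8^128 ≡ 252^2 = 63504 ≡ 574 (mod 899)
8^256 ≡ 574^2 = 329476 ≡ 442 (mod 899)
449 = 256 + 128 + 64 + 1 in binary powers of 2.
So 8^449 ≡ 442 · 574 · 252 · 8 ≡ 66 (mod 899).
Squaring chain: 66; never reaches −1, so base 8 is a Miller–Rabin witness that 899 is composite.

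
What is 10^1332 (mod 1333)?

10^1 ≡ 10 (mod 1333)
10^2 ≡ 10^2 = 100 ≡ 100 (mod 1333)
10^4 ≡ 100^2 = 10000 ≡ 669 (mod 1333)
10^8 ≡ 669^2 = 447561 ≡ 1006 (mod 1333)
10^16 ≡ 1006^2 = 1012036 ≡ 289 (mod 1333)
10^32 ≡ 289^2 = 83521 ≡ 875 (mod 1333)
10^64 ≡ 875^2 = 765625 ≡ 483 (mod 1333)
10^128 ≡ 483^2 = 233289 ≡ 14 (mod 1333)
10^256 ≡ 14^2 = 196 ≡ 196 (mod 1333)
10^512 ≡ 196^2 = 38416 ≡ 1092 (mod 1333)
10^1024 ≡ 1092^2 = 1192464 ≡ 762 (mod 1333)
1332 = 1024 + 256 + 32 + 16 + 4 in binary powers of 2.
So 10^1332 ≡ 762 · 196 · 875 · 289 · 669 ≡ 686 (mod 1333).
Since 686 ≠ 1, base 10 is a Fermat witness: 1333 is composite.

686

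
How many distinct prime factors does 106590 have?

6

106590 = 2 · 53295
53295 = 3 · 17765
17765 = 5 · 3553
3553 = 11 · 323
323 = 17 · 19
106590 = 2 · 3 · 5 · 11 · 17 · 19, which has 6 distinct prime factors.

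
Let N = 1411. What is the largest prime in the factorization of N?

1411 = 17 · 83
83 is prime.
So 1411 = 17 · 83; the largest prime factor is 83.

83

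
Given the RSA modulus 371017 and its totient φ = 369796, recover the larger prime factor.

659

φ(n) = (p−1)(q−1) = n − (p+q) + 1, so p + q = 371017 − 369796 + 1 = 1222.
p and q are the roots of t² − 1222t + 371017 = 0.
Discriminant: 1222² − 4·371017 = 1493284 − 1484068 = 9216; √9216 = 96.
q = (1222 − 96)/2 = 563, p = (1222 + 96)/2 = 659.
Check: 563 · 659 = 371017.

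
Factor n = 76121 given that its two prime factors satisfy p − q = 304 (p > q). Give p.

467

Since p = q + 304, we have 76121 = q(q + 304), so q² + 304q − 76121 = 0.
Discriminant: 304² + 4·76121 = 92416 + 304484 = 396900; √396900 = 630.
q = (−304 + 630)/2 = 163, and p = q + 304 = 467.
Check: 163 · 467 = 76121.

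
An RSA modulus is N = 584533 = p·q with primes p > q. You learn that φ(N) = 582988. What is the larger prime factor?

φ(n) = (p−1)(q−1) = n − (p+q) + 1, so p + q = 584533 − 582988 + 1 = 1546.
p and q are the roots of t² − 1546t + 584533 = 0.
Discriminant: 1546² − 4·584533 = 2390116 − 2338132 = 51984; √51984 = 228.
q = (1546 − 228)/2 = 659, p = (1546 + 228)/2 = 887.
Check: 659 · 887 = 584533.

887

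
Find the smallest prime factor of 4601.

43

4601 is odd.
Digit sum 11, not divisible by 3.
Ends in 1: not divisible by 5.
7: 4601 = 7·657 + 2
11: 4601 = 11·418 + 3
13: 4601 = 13·353 + 12
17: 4601 = 17·270 + 11
19: 4601 = 19·242 + 3
23: 4601 = 23·200 + 1
29: 4601 = 29·158 + 19
31: 4601 = 31·148 + 13
37: 4601 = 37·124 + 13
41: 4601 = 41·112 + 9
43: 4601 = 43·107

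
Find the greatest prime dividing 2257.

61

2257 = 37 · 61
61 is prime.
So 2257 = 37 · 61; the largest prime factor is 61.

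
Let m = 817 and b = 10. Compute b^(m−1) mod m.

391

10^1 ≡ 10 (mod 817)
10^2 ≡ 10^2 = 100 ≡ 100 (mod 817)
10^4 ≡ 100^2 = 10000 ≡ 196 (mod 817)
10^8 ≡ 196^2 = 38416 ≡ 17 (mod 817)
10^16 ≡ 17^2 = 289 ≡ 289 (mod 817)
10^32 ≡ 289^2 = 83521 ≡ 187 (mod 817)
10^64 ≡ 187^2 = 34969 ≡ 655 (mod 817)
10^128 ≡ 655^2 = 429025 ≡ 100 (mod 817)
10^256 ≡ 100^2 = 10000 ≡ 196 (mod 817)
10^512 ≡ 196^2 = 38416 ≡ 17 (mod 817)
816 = 512 + 256 + 32 + 16 in binary powers of 2.
So 10^816 ≡ 17 · 196 · 187 · 289 ≡ 391 (mod 817).
Since 391 ≠ 1, base 10 is a Fermat witness: 817 is composite.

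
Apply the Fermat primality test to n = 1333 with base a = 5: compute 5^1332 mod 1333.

5^1 ≡ 5 (mod 1333)
5^2 ≡ 5^2 = 25 ≡ 25 (mod 1333)
5^4 ≡ 25^2 = 625 ≡ 625 (mod 1333)
5^8 ≡ 625^2 = 390625 ≡ 56 (mod 1333)
5^16 ≡ 56^2 = 3136 ≡ 470 (mod 1333)
5^32 ≡ 470^2 = 220900 ≡ 955 (mod 1333)
5^64 ≡ 955^2 = 912025 ≡ 253 (mod 1333)
5^128 ≡ 253^2 = 64009 ≡ 25 (mod 1333)
5^256 ≡ 25^2 = 625 ≡ 625 (mod 1333)
5^512 ≡ 625^2 = 390625 ≡ 56 (mod 1333)
5^1024 ≡ 56^2 = 3136 ≡ 470 (mod 1333)
1332 = 1024 + 256 + 32 + 16 + 4 in binary powers of 2.
So 5^1332 ≡ 470 · 625 · 955 · 470 · 625 ≡ 838 (mod 1333).
Since 838 ≠ 1, base 5 is a Fermat witness: 1333 is composite.

838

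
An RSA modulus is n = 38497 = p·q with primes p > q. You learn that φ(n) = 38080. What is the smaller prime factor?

137

φ(n) = (p−1)(q−1) = n − (p+q) + 1, so p + q = 38497 − 38080 + 1 = 418.
p and q are the roots of t² − 418t + 38497 = 0.
Discriminant: 418² − 4·38497 = 174724 − 153988 = 20736; √20736 = 144.
q = (418 − 144)/2 = 137, p = (418 + 144)/2 = 281.
Check: 137 · 281 = 38497.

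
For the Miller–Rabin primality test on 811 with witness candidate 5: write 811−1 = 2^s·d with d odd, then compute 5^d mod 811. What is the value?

811 − 1 = 810 = 2^1 · 405, so d = 405.
5^1 ≡ 5 (mod 811)
5^2 ≡ 5^2 = 25 ≡ 25 (mod 811)
5^4 ≡ 25^2 = 625 ≡ 625 (mod 811)
5^8 ≡ 625^2 = 390625 ≡ 534 (mod 811)
5^16 ≡ 534^2 = 285156 ≡ 495 (mod 811)
5^32 ≡ 495^2 = 245025 ≡ 103 (mod 811)
5^64 ≡ 103^2 = 10609 ≡ 66 (mod 811)
5^128 ≡ 66^2 = 4356 ≡ 301 (mod 811)
5^256 ≡ 301^2 = 90601 ≡ 580 (mod 811)
405 = 256 + 128 + 16 + 4 + 1 in binary powers of 2.
So 5^405 ≡ 580 · 301 · 495 · 625 · 5 ≡ 1 (mod 811).
Since 5^d ≡ 1 (mod 811), base 5 does not prove 811 composite.

1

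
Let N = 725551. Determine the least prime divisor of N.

29

725551 is odd.
Digit sum 25, not divisible by 3.
Ends in 1: not divisible by 5.
7: 725551 = 7·103650 + 1
11: 725551 = 11·65959 + 2
13: 725551 = 13·55811 + 8
17: 725551 = 17·42679 + 8
19: 725551 = 19·38186 + 17
23: 725551 = 23·31545 + 16
29: 725551 = 29·25019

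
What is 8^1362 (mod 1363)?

8^1 ≡ 8 (mod 1363)
8^2 ≡ 8^2 = 64 ≡ 64 (mod 1363)
8^4 ≡ 64^2 = 4096 ≡ 7 (mod 1363)
8^8 ≡ 7^2 = 49 ≡ 49 (mod 1363)
8^16 ≡ 49^2 = 2401 ≡ 1038 (mod 1363)
8^32 ≡ 1038^2 = 1077444 ≡ 674 (mod 1363)
8^64 ≡ 674^2 = 454276 ≡ 397 (mod 1363)
8^128 ≡ 397^2 = 157609 ≡ 864 (mod 1363)
8^256 ≡ 864^2 = 746496 ≡ 935 (mod 1363)
8^512 ≡ 935^2 = 874225 ≡ 542 (mod 1363)
8^1024 ≡ 542^2 = 293764 ≡ 719 (mod 1363)
1362 = 1024 + 256 + 64 + 16 + 2 in binary powers of 2.
So 8^1362 ≡ 719 · 935 · 397 · 1038 · 64 ≡ 573 (mod 1363).
Since 573 ≠ 1, base 8 is a Fermat witness: 1363 is composite.

573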